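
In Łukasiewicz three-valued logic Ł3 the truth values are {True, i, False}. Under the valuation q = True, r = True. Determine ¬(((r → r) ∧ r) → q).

False

r → r = True → True = True
(r → r) ∧ r = True ∧ True = True
((r → r) ∧ r) → q = True → True = True
¬(((r → r) ∧ r) → q) = ¬True = False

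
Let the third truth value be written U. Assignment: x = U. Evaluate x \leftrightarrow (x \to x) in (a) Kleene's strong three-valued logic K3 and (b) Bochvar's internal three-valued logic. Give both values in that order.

U; U

In Kleene's strong three-valued logic K3: x \to x = U \to U = U
x \leftrightarrow (x \to x) = U \leftrightarrow U = U
In Bochvar's internal three-valued logic: x \to x = U \to U = U  [any arg is the third value ⇒ result is the third value]
x \leftrightarrow (x \to x) = U \leftrightarrow U = U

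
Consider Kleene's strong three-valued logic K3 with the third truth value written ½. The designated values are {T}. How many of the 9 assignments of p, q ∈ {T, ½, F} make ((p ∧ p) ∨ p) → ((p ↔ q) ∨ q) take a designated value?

5

Of the 9 assignments, 5 give a value in {T}.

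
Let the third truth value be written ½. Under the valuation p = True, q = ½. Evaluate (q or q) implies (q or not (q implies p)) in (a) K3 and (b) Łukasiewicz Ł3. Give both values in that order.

In K3: q or q = ½ or ½ = ½
q implies p = ½ implies True = True  [not ½ or True]
not (q implies p) = not True = False
q or not (q implies p) = ½ or False = ½
(q or q) implies (q or not (q implies p)) = ½ implies ½ = ½
In Łukasiewicz Ł3: q or q = ½ or ½ = ½
q implies p = ½ implies True = True
not (q implies p) = not True = False
q or not (q implies p) = ½ or False = ½
(q or q) implies (q or not (q implies p)) = ½ implies ½ = True
They differ because K3 and Łukasiewicz Ł3 treat ½ differently under implication.

½; True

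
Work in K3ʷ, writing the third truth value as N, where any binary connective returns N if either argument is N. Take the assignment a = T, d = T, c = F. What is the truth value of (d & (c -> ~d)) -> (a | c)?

~d = ~T = F
c -> ~d = F -> F = T
d & (c -> ~d) = T & T = T
a | c = T | F = T
(d & (c -> ~d)) -> (a | c) = T -> T = T

T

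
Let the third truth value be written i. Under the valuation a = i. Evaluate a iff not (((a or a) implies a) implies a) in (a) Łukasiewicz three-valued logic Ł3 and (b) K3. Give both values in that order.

⊤; i

In Łukasiewicz three-valued logic Ł3: a or a = i or i = i
(a or a) implies a = i implies i = ⊤  [min(1, 1−½+½)]
((a or a) implies a) implies a = ⊤ implies i = i
not (((a or a) implies a) implies a) = not i = i
a iff not (((a or a) implies a) implies a) = i iff i = ⊤
In K3: a or a = i or i = i
(a or a) implies a = i implies i = i  [not i or i]
((a or a) implies a) implies a = i implies i = i
not (((a or a) implies a) implies a) = not i = i
a iff not (((a or a) implies a) implies a) = i iff i = i
They differ because Łukasiewicz three-valued logic Ł3 and K3 treat i differently under implication.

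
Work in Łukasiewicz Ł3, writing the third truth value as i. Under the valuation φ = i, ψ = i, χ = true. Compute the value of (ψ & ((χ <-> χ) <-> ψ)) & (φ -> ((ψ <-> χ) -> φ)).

i

χ <-> χ = true <-> true = true
(χ <-> χ) <-> ψ = true <-> i = i  [1 − |1−½|]
ψ & ((χ <-> χ) <-> ψ) = i & i = i
ψ <-> χ = i <-> true = i
(ψ <-> χ) -> φ = i -> i = true
φ -> ((ψ <-> χ) -> φ) = i -> true = true
(ψ & ((χ <-> χ) <-> ψ)) & (φ -> ((ψ <-> χ) -> φ)) = i & true = i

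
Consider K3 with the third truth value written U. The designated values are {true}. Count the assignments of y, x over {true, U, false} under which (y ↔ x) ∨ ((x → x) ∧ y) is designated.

Designated under: (y=true, x=true); (y=true, x=false); (y=false, x=false).

3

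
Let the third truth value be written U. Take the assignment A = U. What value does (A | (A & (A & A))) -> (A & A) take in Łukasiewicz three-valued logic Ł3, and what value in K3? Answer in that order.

True; U

In Łukasiewicz three-valued logic Ł3: A & A = U & U = U
A & (A & A) = U & U = U
A | (A & (A & A)) = U | U = U
A & A = U & U = U
(A | (A & (A & A))) -> (A & A) = U -> U = True  [min(1, 1−½+½)]
In K3: A & A = U & U = U
A & (A & A) = U & U = U
A | (A & (A & A)) = U | U = U
A & A = U & U = U
(A | (A & (A & A))) -> (A & A) = U -> U = U  [~U | U]
They differ because Łukasiewicz three-valued logic Ł3 and K3 treat U differently under implication.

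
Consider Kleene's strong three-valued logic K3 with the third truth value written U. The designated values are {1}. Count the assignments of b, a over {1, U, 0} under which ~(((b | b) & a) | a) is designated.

3

Designated under: (b=1, a=0); (b=U, a=0); (b=0, a=0).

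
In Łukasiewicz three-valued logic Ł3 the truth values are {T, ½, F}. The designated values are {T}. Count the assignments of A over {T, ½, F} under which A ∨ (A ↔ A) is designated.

3

A=T: T ✓
A=½: T ✓
A=F: T ✓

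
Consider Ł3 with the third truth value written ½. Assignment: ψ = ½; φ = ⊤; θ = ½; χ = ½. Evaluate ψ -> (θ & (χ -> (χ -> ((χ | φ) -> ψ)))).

χ | φ = ½ | ⊤ = ⊤
(χ | φ) -> ψ = ⊤ -> ½ = ½
χ -> ((χ | φ) -> ψ) = ½ -> ½ = ⊤
χ -> (χ -> ((χ | φ) -> ψ)) = ½ -> ⊤ = ⊤
θ & (χ -> (χ -> ((χ | φ) -> ψ))) = ½ & ⊤ = ½
ψ -> (θ & (χ -> (χ -> ((χ | φ) -> ψ)))) = ½ -> ½ = ⊤

⊤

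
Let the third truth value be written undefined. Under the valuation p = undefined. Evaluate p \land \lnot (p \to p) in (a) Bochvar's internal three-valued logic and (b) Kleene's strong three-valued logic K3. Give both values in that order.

undefined; undefined

In Bochvar's internal three-valued logic: p \to p = undefined \to undefined = undefined  [any arg is the third value ⇒ result is the third value]
\lnot (p \to p) = \lnot undefined = undefined
p \land \lnot (p \to p) = undefined \land undefined = undefined
In Kleene's strong three-valued logic K3: p \to p = undefined \to undefined = undefined  [\lnot undefined \lor undefined]
\lnot (p \to p) = \lnot undefined = undefined
p \land \lnot (p \to p) = undefined \land undefined = undefined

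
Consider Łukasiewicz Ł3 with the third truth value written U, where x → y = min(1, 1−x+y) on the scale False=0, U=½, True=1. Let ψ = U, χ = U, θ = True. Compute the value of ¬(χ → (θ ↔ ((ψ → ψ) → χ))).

False

ψ → ψ = U → U = True  [min(1, 1−½+½)]
(ψ → ψ) → χ = True → U = U
θ ↔ ((ψ → ψ) → χ) = True ↔ U = U
χ → (θ ↔ ((ψ → ψ) → χ)) = U → U = True
¬(χ → (θ ↔ ((ψ → ψ) → χ))) = ¬True = False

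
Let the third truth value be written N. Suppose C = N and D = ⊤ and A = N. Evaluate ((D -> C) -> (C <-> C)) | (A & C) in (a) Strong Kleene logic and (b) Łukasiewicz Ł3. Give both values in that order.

N; ⊤

In Strong Kleene logic: D -> C = ⊤ -> N = N
C <-> C = N <-> N = N
(D -> C) -> (C <-> C) = N -> N = N
A & C = N & N = N
((D -> C) -> (C <-> C)) | (A & C) = N | N = N
In Łukasiewicz Ł3: D -> C = ⊤ -> N = N  [min(1, 1−1+½)]
C <-> C = N <-> N = ⊤
(D -> C) -> (C <-> C) = N -> ⊤ = ⊤
A & C = N & N = N
((D -> C) -> (C <-> C)) | (A & C) = ⊤ | N = ⊤
They differ because Strong Kleene logic and Łukasiewicz Ł3 treat N differently under implication.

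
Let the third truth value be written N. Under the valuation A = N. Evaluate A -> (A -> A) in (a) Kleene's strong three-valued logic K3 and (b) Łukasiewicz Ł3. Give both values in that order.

N; T

In Kleene's strong three-valued logic K3: A -> A = N -> N = N
A -> (A -> A) = N -> N = N
In Łukasiewicz Ł3: A -> A = N -> N = T  [min(1, 1−½+½)]
A -> (A -> A) = N -> T = T
They differ because Kleene's strong three-valued logic K3 and Łukasiewicz Ł3 treat N differently under implication.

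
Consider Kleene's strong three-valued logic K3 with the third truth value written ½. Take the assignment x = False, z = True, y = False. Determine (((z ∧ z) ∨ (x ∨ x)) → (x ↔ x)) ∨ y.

z ∧ z = True ∧ True = True
x ∨ x = False ∨ False = False
(z ∧ z) ∨ (x ∨ x) = True ∨ False = True
x ↔ x = False ↔ False = True
((z ∧ z) ∨ (x ∨ x)) → (x ↔ x) = True → True = True
(((z ∧ z) ∨ (x ∨ x)) → (x ↔ x)) ∨ y = True ∨ False = True

True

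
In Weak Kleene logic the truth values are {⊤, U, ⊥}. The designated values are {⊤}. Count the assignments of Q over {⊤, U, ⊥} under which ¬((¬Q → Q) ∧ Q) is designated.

1

Q=⊤: ⊥ ·
Q=U: U ·
Q=⊥: ⊤ ✓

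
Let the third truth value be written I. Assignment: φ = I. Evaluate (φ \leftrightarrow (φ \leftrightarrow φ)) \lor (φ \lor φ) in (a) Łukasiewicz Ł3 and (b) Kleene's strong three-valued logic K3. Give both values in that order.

I; I

In Łukasiewicz Ł3: φ \leftrightarrow φ = I \leftrightarrow I = True  [1 − |½−½|]
φ \leftrightarrow (φ \leftrightarrow φ) = I \leftrightarrow True = I
φ \lor φ = I \lor I = I
(φ \leftrightarrow (φ \leftrightarrow φ)) \lor (φ \lor φ) = I \lor I = I
In Kleene's strong three-valued logic K3: φ \leftrightarrow φ = I \leftrightarrow I = I
φ \leftrightarrow (φ \leftrightarrow φ) = I \leftrightarrow I = I
φ \lor φ = I \lor I = I
(φ \leftrightarrow (φ \leftrightarrow φ)) \lor (φ \lor φ) = I \lor I = I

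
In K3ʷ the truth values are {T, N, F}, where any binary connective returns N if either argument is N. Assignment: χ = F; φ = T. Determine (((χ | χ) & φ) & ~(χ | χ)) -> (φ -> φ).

χ | χ = F | F = F
(χ | χ) & φ = F & T = F
χ | χ = F | F = F
~(χ | χ) = ~F = T
((χ | χ) & φ) & ~(χ | χ) = F & T = F
φ -> φ = T -> T = T
(((χ | χ) & φ) & ~(χ | χ)) -> (φ -> φ) = F -> T = T

T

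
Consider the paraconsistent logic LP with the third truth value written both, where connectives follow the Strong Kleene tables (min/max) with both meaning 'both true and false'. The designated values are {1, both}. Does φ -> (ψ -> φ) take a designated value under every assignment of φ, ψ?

Yes

Every assignment of φ, ψ over {1, both, 0} gives a value in {1, both}.
In particular, with φ=both, ψ=both: φ -> (ψ -> φ) = both.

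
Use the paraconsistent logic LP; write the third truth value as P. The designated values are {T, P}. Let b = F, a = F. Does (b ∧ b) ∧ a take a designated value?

No

b ∧ b = F ∧ F = F
(b ∧ b) ∧ a = F ∧ F = F
F ∉ {T, P}.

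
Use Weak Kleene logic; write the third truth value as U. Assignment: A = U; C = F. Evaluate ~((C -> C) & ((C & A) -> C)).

C -> C = F -> F = T
C & A = F & U = U
(C & A) -> C = U -> F = U  [any arg is the third value ⇒ result is the third value]
(C -> C) & ((C & A) -> C) = T & U = U
~((C -> C) & ((C & A) -> C)) = ~U = U

U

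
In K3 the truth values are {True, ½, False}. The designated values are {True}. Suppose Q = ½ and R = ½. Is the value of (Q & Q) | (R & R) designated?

Q & Q = ½ & ½ = ½
R & R = ½ & ½ = ½
(Q & Q) | (R & R) = ½ | ½ = ½
½ ∉ {True}.

No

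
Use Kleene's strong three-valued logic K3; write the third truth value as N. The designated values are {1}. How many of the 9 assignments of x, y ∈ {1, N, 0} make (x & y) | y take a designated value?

Designated under: (x=1, y=1); (x=N, y=1); (x=0, y=1).

3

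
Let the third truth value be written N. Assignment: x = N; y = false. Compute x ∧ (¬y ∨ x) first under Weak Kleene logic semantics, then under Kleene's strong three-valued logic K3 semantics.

In Weak Kleene logic: ¬y = ¬false = true
¬y ∨ x = true ∨ N = N
x ∧ (¬y ∨ x) = N ∧ N = N
In Kleene's strong three-valued logic K3: ¬y = ¬false = true
¬y ∨ x = true ∨ N = true
x ∧ (¬y ∨ x) = N ∧ true = N

N; N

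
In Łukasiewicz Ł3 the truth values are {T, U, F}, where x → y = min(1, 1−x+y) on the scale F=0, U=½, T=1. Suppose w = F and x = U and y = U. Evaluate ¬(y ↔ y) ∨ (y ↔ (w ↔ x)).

y ↔ y = U ↔ U = T
¬(y ↔ y) = ¬T = F
w ↔ x = F ↔ U = U
y ↔ (w ↔ x) = U ↔ U = T
¬(y ↔ y) ∨ (y ↔ (w ↔ x)) = F ∨ T = T

T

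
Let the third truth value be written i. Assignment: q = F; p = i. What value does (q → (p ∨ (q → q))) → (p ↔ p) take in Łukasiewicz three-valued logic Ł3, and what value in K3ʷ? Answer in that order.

T; i

In Łukasiewicz three-valued logic Ł3: q → q = F → F = T
p ∨ (q → q) = i ∨ T = T
q → (p ∨ (q → q)) = F → T = T
p ↔ p = i ↔ i = T  [1 − |½−½|]
(q → (p ∨ (q → q))) → (p ↔ p) = T → T = T
In K3ʷ: q → q = F → F = T
p ∨ (q → q) = i ∨ T = i
q → (p ∨ (q → q)) = F → i = i
p ↔ p = i ↔ i = i
(q → (p ∨ (q → q))) → (p ↔ p) = i → i = i
They differ because Łukasiewicz three-valued logic Ł3 and K3ʷ treat i differently under the binary connectives.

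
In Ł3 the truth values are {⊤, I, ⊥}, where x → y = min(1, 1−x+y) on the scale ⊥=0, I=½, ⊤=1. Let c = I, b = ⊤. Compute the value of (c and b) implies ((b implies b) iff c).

⊤

c and b = I and ⊤ = I
b implies b = ⊤ implies ⊤ = ⊤
(b implies b) iff c = ⊤ iff I = I  [1 − |1−½|]
(c and b) implies ((b implies b) iff c) = I implies I = ⊤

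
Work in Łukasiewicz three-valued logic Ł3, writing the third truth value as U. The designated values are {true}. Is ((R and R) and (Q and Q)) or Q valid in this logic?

No

Countermodel: R=true, Q=U gives U, which is not designated.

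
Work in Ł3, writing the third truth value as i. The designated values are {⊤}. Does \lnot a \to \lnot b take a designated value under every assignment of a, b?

Countermodel: a=i, b=⊤ gives i, which is not designated.

No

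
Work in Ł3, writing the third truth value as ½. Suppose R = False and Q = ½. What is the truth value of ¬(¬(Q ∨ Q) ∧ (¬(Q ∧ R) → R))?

True

Q ∨ Q = ½ ∨ ½ = ½
¬(Q ∨ Q) = ¬½ = ½
Q ∧ R = ½ ∧ False = False
¬(Q ∧ R) = ¬False = True
¬(Q ∧ R) → R = True → False = False
¬(Q ∨ Q) ∧ (¬(Q ∧ R) → R) = ½ ∧ False = False
¬(¬(Q ∨ Q) ∧ (¬(Q ∧ R) → R)) = ¬False = True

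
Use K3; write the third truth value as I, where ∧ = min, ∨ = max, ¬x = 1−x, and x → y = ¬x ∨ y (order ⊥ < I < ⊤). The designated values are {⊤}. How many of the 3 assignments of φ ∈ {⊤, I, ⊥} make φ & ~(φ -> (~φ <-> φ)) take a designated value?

1

φ=⊤: ⊤ ✓
φ=I: I ·
φ=⊥: ⊥ ·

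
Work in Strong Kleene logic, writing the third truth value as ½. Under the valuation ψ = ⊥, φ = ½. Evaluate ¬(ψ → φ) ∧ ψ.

⊥

ψ → φ = ⊥ → ½ = ⊤  [¬⊥ ∨ ½]
¬(ψ → φ) = ¬⊤ = ⊥
¬(ψ → φ) ∧ ψ = ⊥ ∧ ⊥ = ⊥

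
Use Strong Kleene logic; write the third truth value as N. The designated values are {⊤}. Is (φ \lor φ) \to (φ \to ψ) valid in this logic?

No

Countermodel: φ=⊤, ψ=N gives N, which is not designated.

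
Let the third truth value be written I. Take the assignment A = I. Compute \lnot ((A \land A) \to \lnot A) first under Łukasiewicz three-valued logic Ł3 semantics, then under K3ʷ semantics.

In Łukasiewicz three-valued logic Ł3: A \land A = I \land I = I
\lnot A = \lnot I = I
(A \land A) \to \lnot A = I \to I = true
\lnot ((A \land A) \to \lnot A) = \lnot true = false
In K3ʷ: A \land A = I \land I = I
\lnot A = \lnot I = I
(A \land A) \to \lnot A = I \to I = I  [any arg is the third value ⇒ result is the third value]
\lnot ((A \land A) \to \lnot A) = \lnot I = I
They differ because Łukasiewicz three-valued logic Ł3 and K3ʷ treat I differently under the binary connectives.

false; I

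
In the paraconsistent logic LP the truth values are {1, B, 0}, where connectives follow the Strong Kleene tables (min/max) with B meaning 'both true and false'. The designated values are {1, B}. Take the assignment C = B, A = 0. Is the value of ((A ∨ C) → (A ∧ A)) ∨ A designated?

A ∨ C = 0 ∨ B = B
A ∧ A = 0 ∧ 0 = 0
(A ∨ C) → (A ∧ A) = B → 0 = B  [¬B ∨ 0]
((A ∨ C) → (A ∧ A)) ∨ A = B ∨ 0 = B
B ∈ {1, B}.

Yes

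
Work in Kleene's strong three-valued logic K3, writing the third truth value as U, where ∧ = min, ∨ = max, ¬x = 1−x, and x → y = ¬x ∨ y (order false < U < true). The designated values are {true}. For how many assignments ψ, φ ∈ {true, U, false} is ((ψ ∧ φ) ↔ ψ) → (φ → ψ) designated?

5

Of the 9 assignments, 5 give a value in {true}.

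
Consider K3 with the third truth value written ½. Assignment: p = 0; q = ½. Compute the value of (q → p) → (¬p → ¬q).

½

q → p = ½ → 0 = ½  [¬½ ∨ 0]
¬p = ¬0 = 1
¬q = ¬½ = ½
¬p → ¬q = 1 → ½ = ½
(q → p) → (¬p → ¬q) = ½ → ½ = ½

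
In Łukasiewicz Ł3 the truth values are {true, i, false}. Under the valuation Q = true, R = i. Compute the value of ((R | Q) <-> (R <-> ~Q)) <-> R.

R | Q = i | true = true
~Q = ~true = false
R <-> ~Q = i <-> false = i  [1 − |½−0|]
(R | Q) <-> (R <-> ~Q) = true <-> i = i
((R | Q) <-> (R <-> ~Q)) <-> R = i <-> i = true

true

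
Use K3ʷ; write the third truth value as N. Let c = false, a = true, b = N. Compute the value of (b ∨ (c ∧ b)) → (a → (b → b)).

c ∧ b = false ∧ N = N
b ∨ (c ∧ b) = N ∨ N = N
b → b = N → N = N
a → (b → b) = true → N = N
(b ∨ (c ∧ b)) → (a → (b → b)) = N → N = N

N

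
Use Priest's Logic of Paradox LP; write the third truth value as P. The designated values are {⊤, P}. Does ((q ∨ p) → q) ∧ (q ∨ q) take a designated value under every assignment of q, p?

Countermodel: q=⊥, p=⊤ gives ⊥, which is not designated.

No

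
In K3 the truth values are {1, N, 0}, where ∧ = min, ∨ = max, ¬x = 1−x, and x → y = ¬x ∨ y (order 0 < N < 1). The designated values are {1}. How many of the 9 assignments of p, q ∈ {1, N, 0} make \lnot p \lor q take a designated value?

5

Of the 9 assignments, 5 give a value in {1}.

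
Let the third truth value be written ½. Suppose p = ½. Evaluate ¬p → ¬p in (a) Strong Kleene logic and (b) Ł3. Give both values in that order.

½; 1

In Strong Kleene logic: ¬p = ¬½ = ½
¬p = ¬½ = ½
¬p → ¬p = ½ → ½ = ½
In Ł3: ¬p = ¬½ = ½
¬p = ¬½ = ½
¬p → ¬p = ½ → ½ = 1  [min(1, 1−½+½)]
They differ because Strong Kleene logic and Ł3 treat ½ differently under implication.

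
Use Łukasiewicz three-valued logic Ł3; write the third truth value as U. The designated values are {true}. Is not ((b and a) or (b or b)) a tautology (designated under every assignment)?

No

Countermodel: b=true, a=true gives false, which is not designated.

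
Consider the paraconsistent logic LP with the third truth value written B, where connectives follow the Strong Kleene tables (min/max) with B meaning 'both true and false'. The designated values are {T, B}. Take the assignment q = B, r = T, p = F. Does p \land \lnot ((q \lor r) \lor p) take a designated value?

q \lor r = B \lor T = T
(q \lor r) \lor p = T \lor F = T
\lnot ((q \lor r) \lor p) = \lnot T = F
p \land \lnot ((q \lor r) \lor p) = F \land F = F
F ∉ {T, B}.

No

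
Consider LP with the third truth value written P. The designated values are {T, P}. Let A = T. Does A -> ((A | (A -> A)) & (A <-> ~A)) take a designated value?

No

A -> A = T -> T = T
A | (A -> A) = T | T = T
~A = ~T = F
A <-> ~A = T <-> F = F
(A | (A -> A)) & (A <-> ~A) = T & F = F
A -> ((A | (A -> A)) & (A <-> ~A)) = T -> F = F
F ∉ {T, P}.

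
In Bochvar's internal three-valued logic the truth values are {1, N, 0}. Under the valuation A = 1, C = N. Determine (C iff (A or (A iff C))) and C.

N

A iff C = 1 iff N = N
A or (A iff C) = 1 or N = N
C iff (A or (A iff C)) = N iff N = N
(C iff (A or (A iff C))) and C = N and N = N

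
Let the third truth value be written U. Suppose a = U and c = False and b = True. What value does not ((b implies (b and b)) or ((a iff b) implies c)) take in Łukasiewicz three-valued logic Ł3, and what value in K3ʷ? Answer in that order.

In Łukasiewicz three-valued logic Ł3: b and b = True and True = True
b implies (b and b) = True implies True = True
a iff b = U iff True = U  [1 − |½−1|]
(a iff b) implies c = U implies False = U
(b implies (b and b)) or ((a iff b) implies c) = True or U = True
not ((b implies (b and b)) or ((a iff b) implies c)) = not True = False
In K3ʷ: b and b = True and True = True
b implies (b and b) = True implies True = True
a iff b = U iff True = U
(a iff b) implies c = U implies False = U
(b implies (b and b)) or ((a iff b) implies c) = True or U = U
not ((b implies (b and b)) or ((a iff b) implies c)) = not U = U
They differ because Łukasiewicz three-valued logic Ł3 and K3ʷ treat U differently under the binary connectives.

False; U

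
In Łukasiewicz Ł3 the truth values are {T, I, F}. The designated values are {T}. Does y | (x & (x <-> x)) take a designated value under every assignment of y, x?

No

Countermodel: y=I, x=I gives I, which is not designated.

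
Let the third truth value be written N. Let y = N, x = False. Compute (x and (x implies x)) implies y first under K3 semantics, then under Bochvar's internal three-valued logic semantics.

True; N

In K3: x implies x = False implies False = True
x and (x implies x) = False and True = False
(x and (x implies x)) implies y = False implies N = True  [not False or N]
In Bochvar's internal three-valued logic: x implies x = False implies False = True
x and (x implies x) = False and True = False
(x and (x implies x)) implies y = False implies N = N
They differ because K3 and Bochvar's internal three-valued logic treat N differently under the binary connectives.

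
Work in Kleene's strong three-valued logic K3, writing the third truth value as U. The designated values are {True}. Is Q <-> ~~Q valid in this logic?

No

Countermodel: Q=U gives U, which is not designated.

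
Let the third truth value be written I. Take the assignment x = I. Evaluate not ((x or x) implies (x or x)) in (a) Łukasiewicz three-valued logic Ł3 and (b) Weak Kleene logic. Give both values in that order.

False; I

In Łukasiewicz three-valued logic Ł3: x or x = I or I = I
x or x = I or I = I
(x or x) implies (x or x) = I implies I = True  [min(1, 1−½+½)]
not ((x or x) implies (x or x)) = not True = False
In Weak Kleene logic: x or x = I or I = I
x or x = I or I = I
(x or x) implies (x or x) = I implies I = I  [any arg is the third value ⇒ result is the third value]
not ((x or x) implies (x or x)) = not I = I
They differ because Łukasiewicz three-valued logic Ł3 and Weak Kleene logic treat I differently under the binary connectives.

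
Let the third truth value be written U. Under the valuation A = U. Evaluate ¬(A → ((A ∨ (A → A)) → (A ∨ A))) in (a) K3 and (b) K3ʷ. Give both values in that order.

In K3: A → A = U → U = U  [¬U ∨ U]
A ∨ (A → A) = U ∨ U = U
A ∨ A = U ∨ U = U
(A ∨ (A → A)) → (A ∨ A) = U → U = U
A → ((A ∨ (A → A)) → (A ∨ A)) = U → U = U
¬(A → ((A ∨ (A → A)) → (A ∨ A))) = ¬U = U
In K3ʷ: A → A = U → U = U  [any arg is the third value ⇒ result is the third value]
A ∨ (A → A) = U ∨ U = U
A ∨ A = U ∨ U = U
(A ∨ (A → A)) → (A ∨ A) = U → U = U
A → ((A ∨ (A → A)) → (A ∨ A)) = U → U = U
¬(A → ((A ∨ (A → A)) → (A ∨ A))) = ¬U = U

U; U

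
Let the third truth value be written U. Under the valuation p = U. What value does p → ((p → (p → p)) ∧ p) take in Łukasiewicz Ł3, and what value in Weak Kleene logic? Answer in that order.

In Łukasiewicz Ł3: p → p = U → U = 1  [min(1, 1−½+½)]
p → (p → p) = U → 1 = 1
(p → (p → p)) ∧ p = 1 ∧ U = U
p → ((p → (p → p)) ∧ p) = U → U = 1
In Weak Kleene logic: p → p = U → U = U  [any arg is the third value ⇒ result is the third value]
p → (p → p) = U → U = U
(p → (p → p)) ∧ p = U ∧ U = U
p → ((p → (p → p)) ∧ p) = U → U = U
They differ because Łukasiewicz Ł3 and Weak Kleene logic treat U differently under the binary connectives.

1; U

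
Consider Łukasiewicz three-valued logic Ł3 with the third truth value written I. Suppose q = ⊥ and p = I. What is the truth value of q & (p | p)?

⊥

p | p = I | I = I
q & (p | p) = ⊥ & I = ⊥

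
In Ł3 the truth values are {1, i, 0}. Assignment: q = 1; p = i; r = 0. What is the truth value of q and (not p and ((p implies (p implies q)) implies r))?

0

not p = not i = i
p implies q = i implies 1 = 1  [min(1, 1−½+1)]
p implies (p implies q) = i implies 1 = 1
(p implies (p implies q)) implies r = 1 implies 0 = 0
not p and ((p implies (p implies q)) implies r) = i and 0 = 0
q and (not p and ((p implies (p implies q)) implies r)) = 1 and 0 = 0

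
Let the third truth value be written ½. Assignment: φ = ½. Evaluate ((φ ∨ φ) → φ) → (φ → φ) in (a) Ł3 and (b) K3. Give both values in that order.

⊤; ½

In Ł3: φ ∨ φ = ½ ∨ ½ = ½
(φ ∨ φ) → φ = ½ → ½ = ⊤
φ → φ = ½ → ½ = ⊤
((φ ∨ φ) → φ) → (φ → φ) = ⊤ → ⊤ = ⊤
In K3: φ ∨ φ = ½ ∨ ½ = ½
(φ ∨ φ) → φ = ½ → ½ = ½  [¬½ ∨ ½]
φ → φ = ½ → ½ = ½
((φ ∨ φ) → φ) → (φ → φ) = ½ → ½ = ½
They differ because Ł3 and K3 treat ½ differently under implication.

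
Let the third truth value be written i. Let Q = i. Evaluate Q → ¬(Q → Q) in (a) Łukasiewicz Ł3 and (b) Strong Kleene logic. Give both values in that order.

In Łukasiewicz Ł3: Q → Q = i → i = T  [min(1, 1−½+½)]
¬(Q → Q) = ¬T = F
Q → ¬(Q → Q) = i → F = i
In Strong Kleene logic: Q → Q = i → i = i
¬(Q → Q) = ¬i = i
Q → ¬(Q → Q) = i → i = i

i; i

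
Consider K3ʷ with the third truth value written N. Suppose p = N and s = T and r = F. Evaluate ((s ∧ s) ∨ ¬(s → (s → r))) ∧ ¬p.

s ∧ s = T ∧ T = T
s → r = T → F = F
s → (s → r) = T → F = F
¬(s → (s → r)) = ¬F = T
(s ∧ s) ∨ ¬(s → (s → r)) = T ∨ T = T
¬p = ¬N = N
((s ∧ s) ∨ ¬(s → (s → r))) ∧ ¬p = T ∧ N = N

N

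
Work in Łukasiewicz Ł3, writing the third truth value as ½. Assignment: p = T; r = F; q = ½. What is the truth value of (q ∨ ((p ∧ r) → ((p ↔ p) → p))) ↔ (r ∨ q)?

½

p ∧ r = T ∧ F = F
p ↔ p = T ↔ T = T
(p ↔ p) → p = T → T = T
(p ∧ r) → ((p ↔ p) → p) = F → T = T
q ∨ ((p ∧ r) → ((p ↔ p) → p)) = ½ ∨ T = T
r ∨ q = F ∨ ½ = ½
(q ∨ ((p ∧ r) → ((p ↔ p) → p))) ↔ (r ∨ q) = T ↔ ½ = ½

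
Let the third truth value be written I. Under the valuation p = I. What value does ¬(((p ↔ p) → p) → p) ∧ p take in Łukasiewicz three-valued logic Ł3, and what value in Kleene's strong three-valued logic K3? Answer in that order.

In Łukasiewicz three-valued logic Ł3: p ↔ p = I ↔ I = T  [1 − |½−½|]
(p ↔ p) → p = T → I = I
((p ↔ p) → p) → p = I → I = T
¬(((p ↔ p) → p) → p) = ¬T = F
¬(((p ↔ p) → p) → p) ∧ p = F ∧ I = F
In Kleene's strong three-valued logic K3: p ↔ p = I ↔ I = I
(p ↔ p) → p = I → I = I  [¬I ∨ I]
((p ↔ p) → p) → p = I → I = I
¬(((p ↔ p) → p) → p) = ¬I = I
¬(((p ↔ p) → p) → p) ∧ p = I ∧ I = I
They differ because Łukasiewicz three-valued logic Ł3 and Kleene's strong three-valued logic K3 treat I differently under implication.

F; I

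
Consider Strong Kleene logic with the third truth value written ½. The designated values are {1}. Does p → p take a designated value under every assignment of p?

Countermodel: p=½ gives ½, which is not designated.

No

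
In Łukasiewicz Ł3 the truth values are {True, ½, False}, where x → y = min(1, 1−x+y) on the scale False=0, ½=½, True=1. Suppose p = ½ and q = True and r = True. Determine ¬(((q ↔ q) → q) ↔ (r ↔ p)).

q ↔ q = True ↔ True = True
(q ↔ q) → q = True → True = True
r ↔ p = True ↔ ½ = ½  [1 − |1−½|]
((q ↔ q) → q) ↔ (r ↔ p) = True ↔ ½ = ½
¬(((q ↔ q) → q) ↔ (r ↔ p)) = ¬½ = ½

½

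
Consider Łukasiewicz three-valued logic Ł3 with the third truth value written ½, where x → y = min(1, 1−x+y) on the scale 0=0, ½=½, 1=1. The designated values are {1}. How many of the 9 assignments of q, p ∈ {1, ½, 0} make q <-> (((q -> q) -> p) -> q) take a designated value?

5

Of the 9 assignments, 5 give a value in {1}.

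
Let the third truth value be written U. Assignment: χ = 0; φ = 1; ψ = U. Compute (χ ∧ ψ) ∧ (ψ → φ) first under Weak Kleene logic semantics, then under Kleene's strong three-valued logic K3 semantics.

In Weak Kleene logic: χ ∧ ψ = 0 ∧ U = U
ψ → φ = U → 1 = U
(χ ∧ ψ) ∧ (ψ → φ) = U ∧ U = U
In Kleene's strong three-valued logic K3: χ ∧ ψ = 0 ∧ U = 0
ψ → φ = U → 1 = 1  [¬U ∨ 1]
(χ ∧ ψ) ∧ (ψ → φ) = 0 ∧ 1 = 0
They differ because Weak Kleene logic and Kleene's strong three-valued logic K3 treat U differently under the binary connectives.

U; 0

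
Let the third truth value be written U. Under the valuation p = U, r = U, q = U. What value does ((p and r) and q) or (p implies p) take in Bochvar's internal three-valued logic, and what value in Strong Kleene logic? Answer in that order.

U; U

In Bochvar's internal three-valued logic: p and r = U and U = U
(p and r) and q = U and U = U
p implies p = U implies U = U  [any arg is the third value ⇒ result is the third value]
((p and r) and q) or (p implies p) = U or U = U
In Strong Kleene logic: p and r = U and U = U
(p and r) and q = U and U = U
p implies p = U implies U = U  [not U or U]
((p and r) and q) or (p implies p) = U or U = U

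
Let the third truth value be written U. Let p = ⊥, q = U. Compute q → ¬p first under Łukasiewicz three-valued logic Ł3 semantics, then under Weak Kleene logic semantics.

In Łukasiewicz three-valued logic Ł3: ¬p = ¬⊥ = ⊤
q → ¬p = U → ⊤ = ⊤  [min(1, 1−½+1)]
In Weak Kleene logic: ¬p = ¬⊥ = ⊤
q → ¬p = U → ⊤ = U  [any arg is the third value ⇒ result is the third value]
They differ because Łukasiewicz three-valued logic Ł3 and Weak Kleene logic treat U differently under the binary connectives.

⊤; U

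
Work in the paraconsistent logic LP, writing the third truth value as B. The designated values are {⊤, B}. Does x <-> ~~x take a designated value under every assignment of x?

Yes

Every assignment of x over {⊤, B, ⊥} gives a value in {⊤, B}.
In particular, with x=B: x <-> ~~x = B.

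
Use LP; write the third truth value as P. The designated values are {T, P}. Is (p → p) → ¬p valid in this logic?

No

Countermodel: p=T gives F, which is not designated.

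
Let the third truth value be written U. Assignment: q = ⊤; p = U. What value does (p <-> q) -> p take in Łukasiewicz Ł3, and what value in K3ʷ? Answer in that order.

⊤; U

In Łukasiewicz Ł3: p <-> q = U <-> ⊤ = U  [1 − |½−1|]
(p <-> q) -> p = U -> U = ⊤
In K3ʷ: p <-> q = U <-> ⊤ = U
(p <-> q) -> p = U -> U = U  [any arg is the third value ⇒ result is the third value]
They differ because Łukasiewicz Ł3 and K3ʷ treat U differently under the binary connectives.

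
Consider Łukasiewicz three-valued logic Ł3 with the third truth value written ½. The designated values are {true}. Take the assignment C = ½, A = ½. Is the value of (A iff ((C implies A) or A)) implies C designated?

Yes

C implies A = ½ implies ½ = true  [min(1, 1−½+½)]
(C implies A) or A = true or ½ = true
A iff ((C implies A) or A) = ½ iff true = ½
(A iff ((C implies A) or A)) implies C = ½ implies ½ = true
true ∈ {true}.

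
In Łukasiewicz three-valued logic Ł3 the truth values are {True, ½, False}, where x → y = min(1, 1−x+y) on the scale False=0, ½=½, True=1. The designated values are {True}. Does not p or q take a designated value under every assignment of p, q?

Countermodel: p=True, q=½ gives ½, which is not designated.

No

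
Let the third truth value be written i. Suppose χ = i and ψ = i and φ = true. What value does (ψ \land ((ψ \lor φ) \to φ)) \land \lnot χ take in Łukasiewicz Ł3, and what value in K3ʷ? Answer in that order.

In Łukasiewicz Ł3: ψ \lor φ = i \lor true = true
(ψ \lor φ) \to φ = true \to true = true
ψ \land ((ψ \lor φ) \to φ) = i \land true = i
\lnot χ = \lnot i = i
(ψ \land ((ψ \lor φ) \to φ)) \land \lnot χ = i \land i = i
In K3ʷ: ψ \lor φ = i \lor true = i
(ψ \lor φ) \to φ = i \to true = i  [any arg is the third value ⇒ result is the third value]
ψ \land ((ψ \lor φ) \to φ) = i \land i = i
\lnot χ = \lnot i = i
(ψ \land ((ψ \lor φ) \to φ)) \land \lnot χ = i \land i = i

i; i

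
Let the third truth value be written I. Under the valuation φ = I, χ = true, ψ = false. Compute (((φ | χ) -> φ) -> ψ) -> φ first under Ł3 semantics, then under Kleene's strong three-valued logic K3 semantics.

true; I

In Ł3: φ | χ = I | true = true
(φ | χ) -> φ = true -> I = I  [min(1, 1−1+½)]
((φ | χ) -> φ) -> ψ = I -> false = I
(((φ | χ) -> φ) -> ψ) -> φ = I -> I = true
In Kleene's strong three-valued logic K3: φ | χ = I | true = true
(φ | χ) -> φ = true -> I = I  [~true | I]
((φ | χ) -> φ) -> ψ = I -> false = I
(((φ | χ) -> φ) -> ψ) -> φ = I -> I = I
They differ because Ł3 and Kleene's strong three-valued logic K3 treat I differently under implication.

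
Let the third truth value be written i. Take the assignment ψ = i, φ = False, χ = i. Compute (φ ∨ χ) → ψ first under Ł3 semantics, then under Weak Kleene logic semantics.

In Ł3: φ ∨ χ = False ∨ i = i
(φ ∨ χ) → ψ = i → i = True  [min(1, 1−½+½)]
In Weak Kleene logic: φ ∨ χ = False ∨ i = i
(φ ∨ χ) → ψ = i → i = i  [any arg is the third value ⇒ result is the third value]
They differ because Ł3 and Weak Kleene logic treat i differently under the binary connectives.

True; i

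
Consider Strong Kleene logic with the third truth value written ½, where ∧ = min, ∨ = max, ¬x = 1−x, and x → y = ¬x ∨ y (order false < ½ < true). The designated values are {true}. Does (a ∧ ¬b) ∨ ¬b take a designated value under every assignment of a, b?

No

Countermodel: a=true, b=true gives false, which is not designated.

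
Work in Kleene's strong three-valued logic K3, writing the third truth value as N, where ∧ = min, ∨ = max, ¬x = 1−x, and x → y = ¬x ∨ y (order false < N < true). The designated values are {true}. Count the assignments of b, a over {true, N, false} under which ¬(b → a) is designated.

Designated under: (b=true, a=false).

1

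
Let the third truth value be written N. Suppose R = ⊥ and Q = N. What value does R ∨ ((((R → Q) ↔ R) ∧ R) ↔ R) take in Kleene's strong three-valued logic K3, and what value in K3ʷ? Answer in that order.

In Kleene's strong three-valued logic K3: R → Q = ⊥ → N = ⊤  [¬⊥ ∨ N]
(R → Q) ↔ R = ⊤ ↔ ⊥ = ⊥
((R → Q) ↔ R) ∧ R = ⊥ ∧ ⊥ = ⊥
(((R → Q) ↔ R) ∧ R) ↔ R = ⊥ ↔ ⊥ = ⊤
R ∨ ((((R → Q) ↔ R) ∧ R) ↔ R) = ⊥ ∨ ⊤ = ⊤
In K3ʷ: R → Q = ⊥ → N = N
(R → Q) ↔ R = N ↔ ⊥ = N
((R → Q) ↔ R) ∧ R = N ∧ ⊥ = N
(((R → Q) ↔ R) ∧ R) ↔ R = N ↔ ⊥ = N
R ∨ ((((R → Q) ↔ R) ∧ R) ↔ R) = ⊥ ∨ N = N
They differ because Kleene's strong three-valued logic K3 and K3ʷ treat N differently under the binary connectives.

⊤; N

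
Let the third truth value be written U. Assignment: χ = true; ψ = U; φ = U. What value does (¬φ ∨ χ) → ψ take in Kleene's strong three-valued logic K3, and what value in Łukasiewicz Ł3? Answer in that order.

In Kleene's strong three-valued logic K3: ¬φ = ¬U = U
¬φ ∨ χ = U ∨ true = true
(¬φ ∨ χ) → ψ = true → U = U  [¬true ∨ U]
In Łukasiewicz Ł3: ¬φ = ¬U = U
¬φ ∨ χ = U ∨ true = true
(¬φ ∨ χ) → ψ = true → U = U

U; U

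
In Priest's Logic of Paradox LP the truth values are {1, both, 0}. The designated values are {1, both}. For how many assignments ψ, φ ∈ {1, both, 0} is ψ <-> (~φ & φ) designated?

7

Of the 9 assignments, 7 give a value in {1, both}.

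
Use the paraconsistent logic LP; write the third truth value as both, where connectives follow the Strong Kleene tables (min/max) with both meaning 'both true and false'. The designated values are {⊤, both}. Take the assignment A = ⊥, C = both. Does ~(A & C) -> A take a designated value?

No

A & C = ⊥ & both = ⊥
~(A & C) = ~⊥ = ⊤
~(A & C) -> A = ⊤ -> ⊥ = ⊥
⊥ ∉ {⊤, both}.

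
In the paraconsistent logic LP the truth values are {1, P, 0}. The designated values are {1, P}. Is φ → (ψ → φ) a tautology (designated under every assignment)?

Yes

Every assignment of φ, ψ over {1, P, 0} gives a value in {1, P}.
In particular, with φ=P, ψ=P: φ → (ψ → φ) = P.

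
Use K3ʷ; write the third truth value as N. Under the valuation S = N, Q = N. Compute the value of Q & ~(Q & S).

Q & S = N & N = N
~(Q & S) = ~N = N
Q & ~(Q & S) = N & N = N

N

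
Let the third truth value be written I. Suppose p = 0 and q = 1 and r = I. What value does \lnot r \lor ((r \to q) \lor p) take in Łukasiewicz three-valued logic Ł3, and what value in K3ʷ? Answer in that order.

In Łukasiewicz three-valued logic Ł3: \lnot r = \lnot I = I
r \to q = I \to 1 = 1
(r \to q) \lor p = 1 \lor 0 = 1
\lnot r \lor ((r \to q) \lor p) = I \lor 1 = 1
In K3ʷ: \lnot r = \lnot I = I
r \to q = I \to 1 = I
(r \to q) \lor p = I \lor 0 = I
\lnot r \lor ((r \to q) \lor p) = I \lor I = I
They differ because Łukasiewicz three-valued logic Ł3 and K3ʷ treat I differently under the binary connectives.

1; I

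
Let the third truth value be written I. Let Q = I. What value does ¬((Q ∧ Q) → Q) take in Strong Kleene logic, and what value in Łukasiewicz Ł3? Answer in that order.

In Strong Kleene logic: Q ∧ Q = I ∧ I = I
(Q ∧ Q) → Q = I → I = I
¬((Q ∧ Q) → Q) = ¬I = I
In Łukasiewicz Ł3: Q ∧ Q = I ∧ I = I
(Q ∧ Q) → Q = I → I = ⊤  [min(1, 1−½+½)]
¬((Q ∧ Q) → Q) = ¬⊤ = ⊥
They differ because Strong Kleene logic and Łukasiewicz Ł3 treat I differently under implication.

I; ⊥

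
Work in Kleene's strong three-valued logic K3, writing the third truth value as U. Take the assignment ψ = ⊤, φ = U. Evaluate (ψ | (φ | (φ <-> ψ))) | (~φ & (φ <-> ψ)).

φ <-> ψ = U <-> ⊤ = U
φ | (φ <-> ψ) = U | U = U
ψ | (φ | (φ <-> ψ)) = ⊤ | U = ⊤
~φ = ~U = U
φ <-> ψ = U <-> ⊤ = U
~φ & (φ <-> ψ) = U & U = U
(ψ | (φ | (φ <-> ψ))) | (~φ & (φ <-> ψ)) = ⊤ | U = ⊤

⊤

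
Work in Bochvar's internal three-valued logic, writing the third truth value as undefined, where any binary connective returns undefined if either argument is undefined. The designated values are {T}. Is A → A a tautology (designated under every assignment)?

No

Countermodel: A=undefined gives undefined, which is not designated.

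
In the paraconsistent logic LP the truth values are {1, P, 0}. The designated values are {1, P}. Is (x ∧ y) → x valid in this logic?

Yes

Every assignment of x, y over {1, P, 0} gives a value in {1, P}.
In particular, with x=P, y=P: (x ∧ y) → x = P.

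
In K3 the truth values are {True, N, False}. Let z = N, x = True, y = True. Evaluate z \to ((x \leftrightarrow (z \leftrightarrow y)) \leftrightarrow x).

N

z \leftrightarrow y = N \leftrightarrow True = N
x \leftrightarrow (z \leftrightarrow y) = True \leftrightarrow N = N
(x \leftrightarrow (z \leftrightarrow y)) \leftrightarrow x = N \leftrightarrow True = N
z \to ((x \leftrightarrow (z \leftrightarrow y)) \leftrightarrow x) = N \to N = N  [\lnot N \lor N]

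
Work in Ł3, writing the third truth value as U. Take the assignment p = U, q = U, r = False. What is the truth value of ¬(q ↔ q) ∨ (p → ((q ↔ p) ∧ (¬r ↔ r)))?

q ↔ q = U ↔ U = True
¬(q ↔ q) = ¬True = False
q ↔ p = U ↔ U = True
¬r = ¬False = True
¬r ↔ r = True ↔ False = False
(q ↔ p) ∧ (¬r ↔ r) = True ∧ False = False
p → ((q ↔ p) ∧ (¬r ↔ r)) = U → False = U
¬(q ↔ q) ∨ (p → ((q ↔ p) ∧ (¬r ↔ r))) = False ∨ U = U

U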